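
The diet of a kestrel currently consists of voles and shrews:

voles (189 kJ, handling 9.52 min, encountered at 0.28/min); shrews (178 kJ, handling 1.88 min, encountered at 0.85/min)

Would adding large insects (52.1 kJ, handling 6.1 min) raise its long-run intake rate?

Current rate: (0.28×189 + 0.85×178)/(1 + 0.28×9.52 + 0.85×1.88) = 38.8 kJ/min.
Profitability of large insects: 52.1/6.1 = 8.541 kJ/min.
8.541 < 38.8, so adding large insects would lower the average — exclude it.

No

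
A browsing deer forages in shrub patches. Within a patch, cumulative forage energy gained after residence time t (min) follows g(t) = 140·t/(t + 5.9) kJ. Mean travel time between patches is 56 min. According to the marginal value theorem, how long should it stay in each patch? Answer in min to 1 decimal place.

18.2 min

By the marginal value theorem, leave when the instantaneous gain rate g'(t) equals the habitat-wide average g(t)/(T + t).
g'(t) = 140·5.9/(t + 5.9)². Setting 140·5.9/(t+5.9)² = 140t/[(t+5.9)(56+t)] gives 5.9(56+t) = t(t+5.9), so t² = 5.9×56 = 330.4.
t* = √330.4 = 18.18 min.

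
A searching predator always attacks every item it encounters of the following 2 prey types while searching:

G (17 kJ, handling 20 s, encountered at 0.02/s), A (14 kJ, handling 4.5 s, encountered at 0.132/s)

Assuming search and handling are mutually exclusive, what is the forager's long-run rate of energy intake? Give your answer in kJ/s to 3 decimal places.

R = Σλ_iE_i / (1 + Σλ_ih_i)
Numerator: 0.02×17 + 0.132×14 = 2.188
Denominator: 1 + 0.02×20 + 0.132×4.5 = 1.994
R = 2.188/1.994 = 1.097 kJ/s

1.097 kJ/s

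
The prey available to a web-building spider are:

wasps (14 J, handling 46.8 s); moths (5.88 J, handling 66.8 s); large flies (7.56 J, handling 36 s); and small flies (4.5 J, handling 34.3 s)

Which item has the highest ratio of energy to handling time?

In descending order of E/h:
wasps: 14/46.8 = 0.299 J/s
large flies: 7.56/36 = 0.21 J/s
small flies: 4.5/34.3 = 0.131 J/s
moths: 5.88/66.8 = 0.088 J/s

wasps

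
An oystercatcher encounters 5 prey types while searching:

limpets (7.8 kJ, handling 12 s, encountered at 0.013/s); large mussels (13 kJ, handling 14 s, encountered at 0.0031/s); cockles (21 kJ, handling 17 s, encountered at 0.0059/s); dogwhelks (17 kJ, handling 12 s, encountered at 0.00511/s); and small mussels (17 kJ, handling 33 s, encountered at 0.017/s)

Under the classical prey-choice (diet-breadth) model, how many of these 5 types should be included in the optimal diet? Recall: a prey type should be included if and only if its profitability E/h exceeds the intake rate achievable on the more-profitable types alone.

5

Profitabilities (E/h, kJ/s): dogwhelks 1.42, cockles 1.24, large mussels 0.929, limpets 0.65, small mussels 0.515. Add prey in this order while the next type's profitability exceeds the intake rate on those already taken.
Rate on top 1: 0.08185. cockles: 1.24 > 0.08185 → include.
Rate on top 2: 0.1814. large mussels: 0.929 > 0.1814 → include.
Rate on top 3: 0.2084. limpets: 0.65 > 0.2084 → include.
Rate on top 4: 0.259. small mussels: 0.515 > 0.259 → include.
Optimal diet: dogwhelks, cockles, large mussels, limpets, small mussels — 5 of 5 types.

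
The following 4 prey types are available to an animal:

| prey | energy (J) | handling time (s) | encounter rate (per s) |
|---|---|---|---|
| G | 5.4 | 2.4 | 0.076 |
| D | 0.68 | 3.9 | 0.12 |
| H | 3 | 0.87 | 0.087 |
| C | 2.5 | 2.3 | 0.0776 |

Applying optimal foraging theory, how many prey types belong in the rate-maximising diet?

3

Rank by E/h (J/s): H 3.45, G 2.25, C 1.09, D 0.174. Include each in turn until the next type's E/h falls below the running intake rate.
Rate on top 1: 0.2426. G: 2.25 > 0.2426 → include.
Rate on top 2: 0.5337. C: 1.09 > 0.5337 → include.
Rate on top 3: 0.6024. D: 0.174 < 0.6024 → exclude; stop.
Optimal diet: H, G, C — 3 of 4 types.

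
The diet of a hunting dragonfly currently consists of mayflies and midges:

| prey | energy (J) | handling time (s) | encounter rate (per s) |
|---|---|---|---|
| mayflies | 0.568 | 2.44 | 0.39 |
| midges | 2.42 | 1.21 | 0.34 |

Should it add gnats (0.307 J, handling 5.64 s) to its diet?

No

Current rate: (0.39×0.568 + 0.34×2.42)/(1 + 0.39×2.44 + 0.34×1.21) = 0.4419 J/s.
Profitability of gnats: 0.307/5.64 = 0.05443 J/s.
0.05443 < 0.4419, so adding gnats would lower the average — exclude it.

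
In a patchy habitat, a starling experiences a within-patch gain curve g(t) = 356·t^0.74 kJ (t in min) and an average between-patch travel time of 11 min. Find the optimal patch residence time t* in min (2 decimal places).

31.31 min

Maximise g(t)/(T+t): set derivative to zero → g'(t)(T+t) = g(t).
g'(t) = 0.74·356·t^-0.26. Setting 0.74·356·t^-0.26 = 356·t^0.74/(11+t) gives 0.74(11+t) = t, so 0.26·t = 0.74×11.
t* = 0.74×11/0.26 = 31.31 min.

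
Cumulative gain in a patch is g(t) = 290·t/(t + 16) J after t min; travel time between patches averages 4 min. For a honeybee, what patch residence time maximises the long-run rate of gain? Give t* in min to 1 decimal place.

Optimal t* satisfies g'(t*) = g(t*)/(T + t*).
g'(t) = 290·16/(t + 16)². Setting 290·16/(t+16)² = 290t/[(t+16)(4+t)] gives 16(4+t) = t(t+16), so t² = 16×4 = 64.
t* = √64 = 8 min.

8.0 min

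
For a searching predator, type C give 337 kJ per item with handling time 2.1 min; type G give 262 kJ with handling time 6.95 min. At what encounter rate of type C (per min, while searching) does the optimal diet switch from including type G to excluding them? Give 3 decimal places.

0.146 per min

The zero-one rule: include type G iff E₂/h₂ > λE₁/(1+λh₁). Equality gives the switch point.
λE₁h₂ = E₂ + λE₂h₁ ⇒ λ = E₂/(E₁h₂ − E₂h₁) = 262/(2342 − 550.2) = 0.1462 per min.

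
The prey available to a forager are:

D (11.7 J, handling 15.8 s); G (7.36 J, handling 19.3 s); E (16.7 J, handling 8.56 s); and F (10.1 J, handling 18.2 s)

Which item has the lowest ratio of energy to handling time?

G

Profitability E/h (J/s): D = 11.7/15.8 = 0.741, G = 7.36/19.3 = 0.381, E = 16.7/8.56 = 1.95, F = 10.1/18.2 = 0.555.
Ranked: E > D > F > G.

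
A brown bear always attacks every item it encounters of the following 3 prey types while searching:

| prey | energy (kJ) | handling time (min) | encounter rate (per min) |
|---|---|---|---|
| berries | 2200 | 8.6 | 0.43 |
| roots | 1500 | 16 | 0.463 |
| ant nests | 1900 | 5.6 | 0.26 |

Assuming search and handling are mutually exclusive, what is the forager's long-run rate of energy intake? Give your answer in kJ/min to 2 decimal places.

R = Σλ_iE_i / (1 + Σλ_ih_i)
Numerator: 0.43×2200 + 0.463×1500 + 0.26×1900 = 2134
Denominator: 1 + 0.43×8.6 + 0.463×16 + 0.26×5.6 = 13.56
R = 2134/13.56 = 157.4 kJ/min

157.39 kJ/min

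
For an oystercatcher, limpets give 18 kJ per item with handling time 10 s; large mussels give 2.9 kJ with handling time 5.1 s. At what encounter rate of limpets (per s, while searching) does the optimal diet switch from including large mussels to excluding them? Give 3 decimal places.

At the threshold, the rate on limpets alone equals the profitability of large mussels: λ·18/(1 + λ·10) = 2.9/5.1 = 0.5686.
Rearranging, λ(18 − 0.5686×10) = 0.5686, so λ = 0.5686/12.31 = 0.04618 per s.

0.046 per s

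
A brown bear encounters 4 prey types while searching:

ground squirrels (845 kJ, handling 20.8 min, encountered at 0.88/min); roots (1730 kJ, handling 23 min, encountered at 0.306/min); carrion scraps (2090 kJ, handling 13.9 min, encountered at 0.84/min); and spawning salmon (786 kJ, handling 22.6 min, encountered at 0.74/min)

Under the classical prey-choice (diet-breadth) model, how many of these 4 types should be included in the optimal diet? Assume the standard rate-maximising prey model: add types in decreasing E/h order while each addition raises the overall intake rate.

E/h in descending order: carrion scraps 150, roots 75.2, ground squirrels 40.6, spawning salmon 34.8 kJ/min. The optimal diet is the largest prefix of this list for which every included type satisfies E_i/h_i > R on the types above it.
Rate on top 1: 138.5. roots: 75.2 < 138.5 → exclude; stop.
Optimal diet: carrion scraps — 1 of 4 types.

1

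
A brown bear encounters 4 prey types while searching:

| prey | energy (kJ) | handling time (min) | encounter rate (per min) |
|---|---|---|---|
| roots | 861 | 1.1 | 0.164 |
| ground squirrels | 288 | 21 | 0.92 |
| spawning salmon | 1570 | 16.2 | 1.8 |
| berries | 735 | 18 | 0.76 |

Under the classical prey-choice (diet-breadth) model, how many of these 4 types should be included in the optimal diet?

Rank by E/h (kJ/min): roots 783, spawning salmon 96.9, berries 40.8, ground squirrels 13.7. Include each in turn until the next type's E/h falls below the running intake rate.
Rate on top 1: 119.6. spawning salmon: 96.9 < 119.6 → exclude; stop.
Optimal diet: roots — 1 of 4 types.

1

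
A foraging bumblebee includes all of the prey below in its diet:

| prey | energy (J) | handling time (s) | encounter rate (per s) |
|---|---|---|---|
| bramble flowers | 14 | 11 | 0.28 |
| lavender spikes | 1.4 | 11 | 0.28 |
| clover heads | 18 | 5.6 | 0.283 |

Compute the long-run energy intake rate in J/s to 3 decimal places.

1.076 J/s

R = Σλ_iE_i / (1 + Σλ_ih_i)
Numerator: 0.28×14 + 0.28×1.4 + 0.283×18 = 9.406
Denominator: 1 + 0.28×11 + 0.28×11 + 0.283×5.6 = 8.745
R = 9.406/8.745 = 1.076 J/s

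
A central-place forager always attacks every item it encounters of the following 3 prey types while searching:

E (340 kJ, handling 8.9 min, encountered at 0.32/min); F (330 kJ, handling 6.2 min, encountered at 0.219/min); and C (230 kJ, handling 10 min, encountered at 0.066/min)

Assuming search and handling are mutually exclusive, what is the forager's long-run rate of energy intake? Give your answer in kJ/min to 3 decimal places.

R = (0.32×340 + 0.219×330 + 0.066×230) / (1 + 0.32×8.9 + 0.219×6.2 + 0.066×10) = 196.2/5.866 = 33.46 kJ/min.

33.457 kJ/min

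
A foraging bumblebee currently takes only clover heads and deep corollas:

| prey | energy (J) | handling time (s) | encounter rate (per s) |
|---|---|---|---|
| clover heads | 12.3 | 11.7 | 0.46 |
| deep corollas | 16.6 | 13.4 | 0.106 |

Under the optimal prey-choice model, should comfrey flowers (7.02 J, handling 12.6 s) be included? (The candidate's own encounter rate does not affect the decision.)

No

Intake rate on the current diet: R = (0.46×12.3 + 0.106×16.6) / (1 + 0.46×11.7 + 0.106×13.4) = 7.418/7.802 = 0.9507 J/s.
Profitability of comfrey flowers: 7.02/12.6 = 0.5571 J/s.
0.5571 < 0.9507, so adding comfrey flowers would lower the average — exclude it.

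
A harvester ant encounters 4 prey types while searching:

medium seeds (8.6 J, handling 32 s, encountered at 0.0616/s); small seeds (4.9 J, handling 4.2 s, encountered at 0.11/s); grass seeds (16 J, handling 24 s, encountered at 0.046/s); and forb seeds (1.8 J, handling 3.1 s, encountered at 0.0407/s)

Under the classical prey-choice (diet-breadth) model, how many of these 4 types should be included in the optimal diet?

Profitabilities (E/h, J/s): small seeds 1.17, grass seeds 0.667, forb seeds 0.581, medium seeds 0.269. Add prey in this order while the next type's profitability exceeds the intake rate on those already taken.
Rate on top 1: 0.3687. grass seeds: 0.667 > 0.3687 → include.
Rate on top 2: 0.4969. forb seeds: 0.581 > 0.4969 → include.
Rate on top 3: 0.5008. medium seeds: 0.269 < 0.5008 → exclude; stop.
Optimal diet: small seeds, grass seeds, forb seeds — 3 of 4 types.

3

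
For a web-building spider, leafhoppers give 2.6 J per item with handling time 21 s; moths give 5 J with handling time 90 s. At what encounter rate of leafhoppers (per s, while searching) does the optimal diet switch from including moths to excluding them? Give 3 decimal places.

0.039 per s

Drop moths once their profitability E₂/h₂ falls below the rate achievable on leafhoppers alone: E₂/h₂ = λE₁/(1 + λh₁).
Solve for λ: λE₁h₂ = E₂(1 + λh₁) → λ(E₁h₂ − E₂h₁) = E₂ → λ = E₂/(E₁h₂ − E₂h₁).
λ = 5/(2.6×90 − 5×21) = 5/129 = 0.03876 per s.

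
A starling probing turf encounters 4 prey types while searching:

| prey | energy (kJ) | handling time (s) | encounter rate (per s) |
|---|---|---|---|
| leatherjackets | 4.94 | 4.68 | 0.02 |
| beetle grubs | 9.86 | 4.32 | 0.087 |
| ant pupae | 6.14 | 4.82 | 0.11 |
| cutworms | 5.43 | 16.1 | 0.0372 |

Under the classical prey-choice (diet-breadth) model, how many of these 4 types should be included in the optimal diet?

3

Profitabilities (E/h, kJ/s): beetle grubs 2.28, ant pupae 1.27, leatherjackets 1.06, cutworms 0.337. Add prey in this order while the next type's profitability exceeds the intake rate on those already taken.
Rate on top 1: 0.6235. ant pupae: 1.27 > 0.6235 → include.
Rate on top 2: 0.8044. leatherjackets: 1.06 > 0.8044 → include.
Rate on top 3: 0.8162. cutworms: 0.337 < 0.8162 → exclude; stop.
Optimal diet: beetle grubs, ant pupae, leatherjackets — 3 of 4 types.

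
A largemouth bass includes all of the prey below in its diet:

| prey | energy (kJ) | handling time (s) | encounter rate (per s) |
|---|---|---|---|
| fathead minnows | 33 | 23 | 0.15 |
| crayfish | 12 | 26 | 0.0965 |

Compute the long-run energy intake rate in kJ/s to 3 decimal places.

R = (0.15×33 + 0.0965×12) / (1 + 0.15×23 + 0.0965×26) = 6.108/6.959 = 0.8777 kJ/s.

0.878 kJ/s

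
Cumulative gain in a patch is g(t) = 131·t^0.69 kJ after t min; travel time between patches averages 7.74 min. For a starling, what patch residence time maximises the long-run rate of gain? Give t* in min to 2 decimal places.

17.23 min

By the marginal value theorem, leave when the instantaneous gain rate g'(t) equals the habitat-wide average g(t)/(T + t).
g'(t) = 0.69·131·t^-0.31. Setting 0.69·131·t^-0.31 = 131·t^0.69/(7.74+t) gives 0.69(7.74+t) = t, so 0.31·t = 0.69×7.74.
t* = 0.69×7.74/0.31 = 17.23 min.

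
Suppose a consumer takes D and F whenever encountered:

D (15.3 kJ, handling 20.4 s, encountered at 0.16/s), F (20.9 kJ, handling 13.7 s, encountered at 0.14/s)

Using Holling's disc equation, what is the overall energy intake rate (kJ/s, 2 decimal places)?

0.87 kJ/s

R = (0.16×15.3 + 0.14×20.9) / (1 + 0.16×20.4 + 0.14×13.7) = 5.374/6.182 = 0.8693 kJ/s.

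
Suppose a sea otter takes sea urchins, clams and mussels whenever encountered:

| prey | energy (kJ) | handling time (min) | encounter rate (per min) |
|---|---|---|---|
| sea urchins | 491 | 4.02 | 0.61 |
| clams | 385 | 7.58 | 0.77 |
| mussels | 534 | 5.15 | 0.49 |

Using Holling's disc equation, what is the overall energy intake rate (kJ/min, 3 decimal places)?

Energy encountered per unit search time: 0.61×491 + 0.77×385 + 0.49×534 = 857.6 kJ/min.
Handling time per unit search time: 0.61×4.02 + 0.77×7.58 + 0.49×5.15 = 10.81.
Rate = 857.6/(1 + 10.81) = 72.6 kJ/min.

72.604 kJ/min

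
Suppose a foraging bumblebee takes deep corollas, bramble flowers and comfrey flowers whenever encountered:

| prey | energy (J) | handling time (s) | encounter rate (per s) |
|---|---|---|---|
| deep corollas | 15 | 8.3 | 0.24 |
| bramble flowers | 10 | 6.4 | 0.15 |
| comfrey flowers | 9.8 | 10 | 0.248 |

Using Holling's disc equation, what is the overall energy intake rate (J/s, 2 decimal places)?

R = (0.24×15 + 0.15×10 + 0.248×9.8) / (1 + 0.24×8.3 + 0.15×6.4 + 0.248×10) = 7.53/6.432 = 1.171 J/s.

1.17 J/s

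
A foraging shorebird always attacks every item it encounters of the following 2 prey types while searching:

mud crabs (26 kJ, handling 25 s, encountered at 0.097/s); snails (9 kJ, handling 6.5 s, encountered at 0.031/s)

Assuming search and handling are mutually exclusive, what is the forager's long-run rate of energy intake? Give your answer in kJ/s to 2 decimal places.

0.77 kJ/s

R = Σλ_iE_i / (1 + Σλ_ih_i)
Numerator: 0.097×26 + 0.031×9 = 2.801
Denominator: 1 + 0.097×25 + 0.031×6.5 = 3.627
R = 2.801/3.627 = 0.7724 kJ/s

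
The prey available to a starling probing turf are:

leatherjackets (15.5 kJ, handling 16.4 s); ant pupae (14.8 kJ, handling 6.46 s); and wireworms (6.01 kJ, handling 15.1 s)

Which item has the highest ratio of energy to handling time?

ant pupae

In descending order of E/h:
ant pupae: 14.8/6.46 = 2.29 kJ/s
leatherjackets: 15.5/16.4 = 0.945 kJ/s
wireworms: 6.01/15.1 = 0.398 kJ/s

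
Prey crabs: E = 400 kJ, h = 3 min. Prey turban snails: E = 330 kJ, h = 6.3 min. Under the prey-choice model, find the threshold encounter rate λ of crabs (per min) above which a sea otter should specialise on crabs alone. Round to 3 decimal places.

0.216 per min

Drop turban snails once their profitability E₂/h₂ falls below the rate achievable on crabs alone: E₂/h₂ = λE₁/(1 + λh₁).
Solve for λ: λE₁h₂ = E₂(1 + λh₁) → λ(E₁h₂ − E₂h₁) = E₂ → λ = E₂/(E₁h₂ − E₂h₁).
λ = 330/(400×6.3 − 330×3) = 330/1530 = 0.2157 per min.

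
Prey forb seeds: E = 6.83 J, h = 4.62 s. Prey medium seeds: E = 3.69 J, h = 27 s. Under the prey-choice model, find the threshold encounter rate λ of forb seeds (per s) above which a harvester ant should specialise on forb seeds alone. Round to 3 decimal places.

0.022 per s

The zero-one rule: include medium seeds iff E₂/h₂ > λE₁/(1+λh₁). Equality gives the switch point.
λE₁h₂ = E₂ + λE₂h₁ ⇒ λ = E₂/(E₁h₂ − E₂h₁) = 3.69/(184.4 − 17.05) = 0.02205 per s.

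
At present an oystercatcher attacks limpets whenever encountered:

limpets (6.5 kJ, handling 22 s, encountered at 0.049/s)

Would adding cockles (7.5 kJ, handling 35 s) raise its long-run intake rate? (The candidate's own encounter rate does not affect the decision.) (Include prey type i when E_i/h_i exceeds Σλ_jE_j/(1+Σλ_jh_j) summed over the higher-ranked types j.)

Yes

On limpets alone, R = ΣλE/(1+Σλh) = 0.3185/2.078 = 0.1533 kJ/s.
cockles: E/h = 7.5/35 = 0.2143 kJ/s.
0.2143 > 0.1533, so adding cockles raises the average — include it.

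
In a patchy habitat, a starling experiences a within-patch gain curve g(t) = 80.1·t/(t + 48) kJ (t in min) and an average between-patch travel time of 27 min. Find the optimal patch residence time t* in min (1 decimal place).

Optimal t* satisfies g'(t*) = g(t*)/(T + t*).
g'(t) = 80.1·48/(t + 48)². Setting 80.1·48/(t+48)² = 80.1t/[(t+48)(27+t)] gives 48(27+t) = t(t+48), so t² = 48×27 = 1296.
t* = √1296 = 36 min.

36.0 min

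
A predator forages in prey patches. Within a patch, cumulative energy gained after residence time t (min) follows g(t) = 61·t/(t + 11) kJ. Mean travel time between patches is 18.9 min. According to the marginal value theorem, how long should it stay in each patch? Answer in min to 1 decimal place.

14.4 min

By the marginal value theorem, leave when the instantaneous gain rate g'(t) equals the habitat-wide average g(t)/(T + t).
g'(t) = 61·11/(t + 11)². Setting 61·11/(t+11)² = 61t/[(t+11)(18.9+t)] gives 11(18.9+t) = t(t+11), so t² = 11×18.9 = 207.9.
t* = √207.9 = 14.42 min.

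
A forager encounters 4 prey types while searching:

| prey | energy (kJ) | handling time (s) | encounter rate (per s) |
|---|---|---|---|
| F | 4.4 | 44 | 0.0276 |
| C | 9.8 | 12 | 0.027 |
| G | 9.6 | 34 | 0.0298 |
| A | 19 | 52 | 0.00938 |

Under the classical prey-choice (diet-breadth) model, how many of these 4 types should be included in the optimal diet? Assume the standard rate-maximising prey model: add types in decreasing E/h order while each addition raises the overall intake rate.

3

E/h in descending order: C 0.817, A 0.365, G 0.282, F 0.1 kJ/s. The optimal diet is the largest prefix of this list for which every included type satisfies E_i/h_i > R on the types above it.
Rate on top 1: 0.1998. A: 0.365 > 0.1998 → include.
Rate on top 2: 0.2444. G: 0.282 > 0.2444 → include.
Rate on top 3: 0.258. F: 0.1 < 0.258 → exclude; stop.
Optimal diet: C, A, G — 3 of 4 types.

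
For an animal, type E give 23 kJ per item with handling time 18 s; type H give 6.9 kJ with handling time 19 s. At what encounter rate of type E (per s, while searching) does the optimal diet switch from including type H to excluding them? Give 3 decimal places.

0.022 per s

At the threshold, the rate on type E alone equals the profitability of type H: λ·23/(1 + λ·18) = 6.9/19 = 0.3632.
Rearranging, λ(23 − 0.3632×18) = 0.3632, so λ = 0.3632/16.46 = 0.02206 per s.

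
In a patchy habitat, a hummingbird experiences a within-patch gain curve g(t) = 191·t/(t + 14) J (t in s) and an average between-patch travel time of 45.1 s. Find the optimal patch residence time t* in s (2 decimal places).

Maximise g(t)/(T+t): set derivative to zero → g'(t)(T+t) = g(t).
g'(t) = 191·14/(t + 14)². Setting 191·14/(t+14)² = 191t/[(t+14)(45.1+t)] gives 14(45.1+t) = t(t+14), so t² = 14×45.1 = 631.4.
t* = √631.4 = 25.13 s.

25.13 s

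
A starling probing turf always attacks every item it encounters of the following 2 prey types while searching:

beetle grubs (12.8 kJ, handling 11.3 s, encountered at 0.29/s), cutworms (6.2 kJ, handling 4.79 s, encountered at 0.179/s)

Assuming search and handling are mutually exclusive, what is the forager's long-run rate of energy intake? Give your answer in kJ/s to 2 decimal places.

R = (0.29×12.8 + 0.179×6.2) / (1 + 0.29×11.3 + 0.179×4.79) = 4.822/5.134 = 0.9391 kJ/s.

0.94 kJ/s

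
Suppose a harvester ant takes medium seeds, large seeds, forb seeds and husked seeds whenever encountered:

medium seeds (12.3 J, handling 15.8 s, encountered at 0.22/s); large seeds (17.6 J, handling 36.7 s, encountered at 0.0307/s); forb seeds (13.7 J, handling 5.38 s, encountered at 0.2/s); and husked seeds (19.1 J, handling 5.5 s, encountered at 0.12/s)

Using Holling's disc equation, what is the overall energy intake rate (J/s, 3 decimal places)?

R = (0.22×12.3 + 0.0307×17.6 + 0.2×13.7 + 0.12×19.1) / (1 + 0.22×15.8 + 0.0307×36.7 + 0.2×5.38 + 0.12×5.5) = 8.278/7.339 = 1.128 J/s.

1.128 J/s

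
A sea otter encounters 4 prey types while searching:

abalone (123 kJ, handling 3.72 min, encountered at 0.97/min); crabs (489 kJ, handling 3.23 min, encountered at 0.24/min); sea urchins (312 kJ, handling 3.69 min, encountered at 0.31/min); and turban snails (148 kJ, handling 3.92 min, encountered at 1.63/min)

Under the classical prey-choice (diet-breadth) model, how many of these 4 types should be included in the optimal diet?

2

E/h in descending order: crabs 151, sea urchins 84.6, turban snails 37.8, abalone 33.1 kJ/min. The optimal diet is the largest prefix of this list for which every included type satisfies E_i/h_i > R on the types above it.
Rate on top 1: 66.11. sea urchins: 84.6 > 66.11 → include.
Rate on top 2: 73.34. turban snails: 37.8 < 73.34 → exclude; stop.
Optimal diet: crabs, sea urchins — 2 of 4 types.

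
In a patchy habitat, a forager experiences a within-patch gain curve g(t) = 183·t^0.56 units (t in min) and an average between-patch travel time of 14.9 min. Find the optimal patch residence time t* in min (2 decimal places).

18.96 min

Optimal t* satisfies g'(t*) = g(t*)/(T + t*).
g'(t) = 0.56·183·t^-0.44. Setting 0.56·183·t^-0.44 = 183·t^0.56/(14.9+t) gives 0.56(14.9+t) = t, so 0.44·t = 0.56×14.9.
t* = 0.56×14.9/0.44 = 18.96 min.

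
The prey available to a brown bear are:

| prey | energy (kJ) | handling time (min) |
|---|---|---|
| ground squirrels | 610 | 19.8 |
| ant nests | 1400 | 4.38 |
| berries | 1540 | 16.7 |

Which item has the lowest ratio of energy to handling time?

ground squirrels

Profitability E/h (kJ/min): ground squirrels = 610/19.8 = 30.8, ant nests = 1400/4.38 = 320, berries = 1540/16.7 = 92.2.
Ranked: ant nests > berries > ground squirrels.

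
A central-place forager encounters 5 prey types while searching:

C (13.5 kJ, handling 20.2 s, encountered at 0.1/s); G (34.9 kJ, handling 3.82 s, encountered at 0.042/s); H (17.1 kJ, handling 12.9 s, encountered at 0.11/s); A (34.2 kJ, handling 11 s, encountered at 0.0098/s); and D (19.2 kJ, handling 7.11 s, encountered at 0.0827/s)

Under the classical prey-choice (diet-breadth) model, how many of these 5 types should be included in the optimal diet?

E/h in descending order: G 9.14, A 3.11, D 2.7, H 1.33, C 0.668 kJ/s. The optimal diet is the largest prefix of this list for which every included type satisfies E_i/h_i > R on the types above it.
Rate on top 1: 1.263. A: 3.11 > 1.263 → include.
Rate on top 2: 1.42. D: 2.7 > 1.42 → include.
Rate on top 3: 1.826. H: 1.33 < 1.826 → exclude; stop.
Optimal diet: G, A, D — 3 of 5 types.

3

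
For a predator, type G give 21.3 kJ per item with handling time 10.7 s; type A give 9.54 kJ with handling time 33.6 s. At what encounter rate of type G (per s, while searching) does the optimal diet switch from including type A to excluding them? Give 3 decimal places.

Drop type A once their profitability E₂/h₂ falls below the rate achievable on type G alone: E₂/h₂ = λE₁/(1 + λh₁).
Solve for λ: λE₁h₂ = E₂(1 + λh₁) → λ(E₁h₂ − E₂h₁) = E₂ → λ = E₂/(E₁h₂ − E₂h₁).
λ = 9.54/(21.3×33.6 − 9.54×10.7) = 9.54/613.6 = 0.01555 per s.

0.016 per s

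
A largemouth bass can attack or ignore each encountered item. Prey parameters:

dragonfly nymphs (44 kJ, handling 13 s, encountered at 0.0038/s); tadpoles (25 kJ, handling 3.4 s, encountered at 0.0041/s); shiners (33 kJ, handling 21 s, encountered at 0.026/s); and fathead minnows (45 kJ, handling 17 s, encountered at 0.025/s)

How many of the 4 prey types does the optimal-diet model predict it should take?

E/h in descending order: tadpoles 7.35, dragonfly nymphs 3.38, fathead minnows 2.65, shiners 1.57 kJ/s. The optimal diet is the largest prefix of this list for which every included type satisfies E_i/h_i > R on the types above it.
Rate on top 1: 0.1011. dragonfly nymphs: 3.38 > 0.1011 → include.
Rate on top 2: 0.2536. fathead minnows: 2.65 > 0.2536 → include.
Rate on top 3: 0.9371. shiners: 1.57 > 0.9371 → include.
Optimal diet: tadpoles, dragonfly nymphs, fathead minnows, shiners — 4 of 4 types.

4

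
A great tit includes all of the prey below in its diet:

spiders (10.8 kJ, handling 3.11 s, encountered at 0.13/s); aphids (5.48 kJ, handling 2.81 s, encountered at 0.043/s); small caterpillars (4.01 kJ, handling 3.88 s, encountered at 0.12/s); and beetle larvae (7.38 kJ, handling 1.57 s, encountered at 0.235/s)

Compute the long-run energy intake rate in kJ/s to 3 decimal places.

R = (0.13×10.8 + 0.043×5.48 + 0.12×4.01 + 0.235×7.38) / (1 + 0.13×3.11 + 0.043×2.81 + 0.12×3.88 + 0.235×1.57) = 3.855/2.36 = 1.634 kJ/s.

1.634 kJ/s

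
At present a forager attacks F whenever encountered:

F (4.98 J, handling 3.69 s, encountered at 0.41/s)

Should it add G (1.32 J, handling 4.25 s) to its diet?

No

Intake rate on the current diet: R = (0.41×4.98) / (1 + 0.41×3.69) = 2.042/2.513 = 0.8125 J/s.
G: E/h = 1.32/4.25 = 0.3106 J/s.
Since 0.3106 < R, time spent handling G is better spent searching.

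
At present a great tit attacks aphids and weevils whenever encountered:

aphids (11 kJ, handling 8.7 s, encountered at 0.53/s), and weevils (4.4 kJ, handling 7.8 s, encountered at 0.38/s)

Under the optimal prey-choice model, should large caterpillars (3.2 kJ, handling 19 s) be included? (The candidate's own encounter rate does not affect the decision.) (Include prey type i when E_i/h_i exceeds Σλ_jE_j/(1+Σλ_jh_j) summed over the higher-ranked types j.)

Intake rate on the current diet: R = (0.53×11 + 0.38×4.4) / (1 + 0.53×8.7 + 0.38×7.8) = 7.502/8.575 = 0.8749 kJ/s.
large caterpillars: E/h = 3.2/19 = 0.1684 kJ/s.
Since 0.1684 < R, time spent handling large caterpillars is better spent searching.

No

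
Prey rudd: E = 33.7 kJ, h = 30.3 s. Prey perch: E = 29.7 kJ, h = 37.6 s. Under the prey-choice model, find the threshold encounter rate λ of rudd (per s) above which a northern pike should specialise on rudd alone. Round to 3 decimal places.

At the threshold, the rate on rudd alone equals the profitability of perch: λ·33.7/(1 + λ·30.3) = 29.7/37.6 = 0.7899.
Rearranging, λ(33.7 − 0.7899×30.3) = 0.7899, so λ = 0.7899/9.766 = 0.08088 per s.

0.081 per s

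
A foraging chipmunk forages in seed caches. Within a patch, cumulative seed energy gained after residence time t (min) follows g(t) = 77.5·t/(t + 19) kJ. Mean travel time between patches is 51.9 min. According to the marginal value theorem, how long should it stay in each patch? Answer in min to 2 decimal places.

31.40 min

By the marginal value theorem, leave when the instantaneous gain rate g'(t) equals the habitat-wide average g(t)/(T + t).
g'(t) = 77.5·19/(t + 19)². Setting 77.5·19/(t+19)² = 77.5t/[(t+19)(51.9+t)] gives 19(51.9+t) = t(t+19), so t² = 19×51.9 = 986.1.
t* = √986.1 = 31.4 min.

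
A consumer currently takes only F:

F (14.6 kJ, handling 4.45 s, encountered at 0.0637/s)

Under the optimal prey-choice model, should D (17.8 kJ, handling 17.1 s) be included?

Yes

On F alone, R = ΣλE/(1+Σλh) = 0.93/1.283 = 0.7246 kJ/s.
D: E/h = 17.8/17.1 = 1.041 kJ/s.
Since 1.041 > R, including D increases the long-run rate.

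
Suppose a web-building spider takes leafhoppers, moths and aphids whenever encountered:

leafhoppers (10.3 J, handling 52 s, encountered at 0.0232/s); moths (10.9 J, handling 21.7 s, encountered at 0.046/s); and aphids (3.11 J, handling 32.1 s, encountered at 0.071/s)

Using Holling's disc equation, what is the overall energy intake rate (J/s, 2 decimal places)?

0.18 J/s

R = Σλ_iE_i / (1 + Σλ_ih_i)
Numerator: 0.0232×10.3 + 0.046×10.9 + 0.071×3.11 = 0.9612
Denominator: 1 + 0.0232×52 + 0.046×21.7 + 0.071×32.1 = 5.484
R = 0.9612/5.484 = 0.1753 J/s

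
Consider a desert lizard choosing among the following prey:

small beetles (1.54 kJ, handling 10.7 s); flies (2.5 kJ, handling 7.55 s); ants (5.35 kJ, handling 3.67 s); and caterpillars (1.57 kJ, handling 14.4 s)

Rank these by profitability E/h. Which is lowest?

caterpillars

Profitability E/h (kJ/s): small beetles = 1.54/10.7 = 0.144, flies = 2.5/7.55 = 0.331, ants = 5.35/3.67 = 1.46, caterpillars = 1.57/14.4 = 0.109.
Ranked: ants > flies > small beetles > caterpillars.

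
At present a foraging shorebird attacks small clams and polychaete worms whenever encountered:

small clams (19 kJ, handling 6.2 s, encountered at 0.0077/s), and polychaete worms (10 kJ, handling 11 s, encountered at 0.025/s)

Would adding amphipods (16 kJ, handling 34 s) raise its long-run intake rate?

Yes

Intake rate on the current diet: R = (0.0077×19 + 0.025×10) / (1 + 0.0077×6.2 + 0.025×11) = 0.3963/1.323 = 0.2996 kJ/s.
Profitability of amphipods: 16/34 = 0.4706 kJ/s.
Since 0.4706 > R, including amphipods increases the long-run rate.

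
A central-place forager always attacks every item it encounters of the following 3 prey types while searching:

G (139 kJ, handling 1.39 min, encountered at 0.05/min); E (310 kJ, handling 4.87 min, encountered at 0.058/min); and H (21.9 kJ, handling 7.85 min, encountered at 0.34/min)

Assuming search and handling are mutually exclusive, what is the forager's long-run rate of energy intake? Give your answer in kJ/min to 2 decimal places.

R = (0.05×139 + 0.058×310 + 0.34×21.9) / (1 + 0.05×1.39 + 0.058×4.87 + 0.34×7.85) = 32.38/4.021 = 8.052 kJ/min.

8.05 kJ/min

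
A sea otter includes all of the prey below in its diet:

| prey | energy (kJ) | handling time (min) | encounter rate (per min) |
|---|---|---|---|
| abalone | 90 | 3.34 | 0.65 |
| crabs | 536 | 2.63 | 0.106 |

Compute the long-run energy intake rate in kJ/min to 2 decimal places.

R = Σλ_iE_i / (1 + Σλ_ih_i)
Numerator: 0.65×90 + 0.106×536 = 115.3
Denominator: 1 + 0.65×3.34 + 0.106×2.63 = 3.45
R = 115.3/3.45 = 33.43 kJ/min

33.43 kJ/min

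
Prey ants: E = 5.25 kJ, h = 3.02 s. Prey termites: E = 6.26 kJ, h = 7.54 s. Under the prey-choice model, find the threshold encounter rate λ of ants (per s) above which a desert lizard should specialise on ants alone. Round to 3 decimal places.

At the threshold, the rate on ants alone equals the profitability of termites: λ·5.25/(1 + λ·3.02) = 6.26/7.54 = 0.8302.
Rearranging, λ(5.25 − 0.8302×3.02) = 0.8302, so λ = 0.8302/2.743 = 0.3027 per s.

0.303 per s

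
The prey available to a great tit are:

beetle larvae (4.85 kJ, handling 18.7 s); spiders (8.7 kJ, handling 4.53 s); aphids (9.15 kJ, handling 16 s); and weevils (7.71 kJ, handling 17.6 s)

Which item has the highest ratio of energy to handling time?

In descending order of E/h:
spiders: 8.7/4.53 = 1.92 kJ/s
aphids: 9.15/16 = 0.572 kJ/s
weevils: 7.71/17.6 = 0.438 kJ/s
beetle larvae: 4.85/18.7 = 0.259 kJ/s

spiders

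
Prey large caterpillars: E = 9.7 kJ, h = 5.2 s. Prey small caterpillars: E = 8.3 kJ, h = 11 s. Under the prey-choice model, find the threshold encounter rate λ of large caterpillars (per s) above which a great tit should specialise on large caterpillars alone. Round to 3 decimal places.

0.131 per s

The zero-one rule: include small caterpillars iff E₂/h₂ > λE₁/(1+λh₁). Equality gives the switch point.
λE₁h₂ = E₂ + λE₂h₁ ⇒ λ = E₂/(E₁h₂ − E₂h₁) = 8.3/(106.7 − 43.16) = 0.1306 per s.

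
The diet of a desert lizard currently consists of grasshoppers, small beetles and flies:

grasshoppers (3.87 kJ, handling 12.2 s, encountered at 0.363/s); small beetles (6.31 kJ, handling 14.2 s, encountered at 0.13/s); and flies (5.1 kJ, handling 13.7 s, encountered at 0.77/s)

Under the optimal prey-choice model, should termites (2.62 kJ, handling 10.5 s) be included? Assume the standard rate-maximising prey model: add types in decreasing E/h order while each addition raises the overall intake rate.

Current rate: (0.363×3.87 + 0.13×6.31 + 0.77×5.1)/(1 + 0.363×12.2 + 0.13×14.2 + 0.77×13.7) = 0.3452 kJ/s.
Profitability of termites: 2.62/10.5 = 0.2495 kJ/s.
0.2495 < 0.3452, so adding termites would lower the average — exclude it.

No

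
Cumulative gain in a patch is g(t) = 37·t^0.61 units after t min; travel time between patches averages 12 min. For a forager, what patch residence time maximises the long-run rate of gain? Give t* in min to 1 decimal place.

Maximise g(t)/(T+t): set derivative to zero → g'(t)(T+t) = g(t).
g'(t) = 0.61·37·t^-0.39. Setting 0.61·37·t^-0.39 = 37·t^0.61/(12+t) gives 0.61(12+t) = t, so 0.39·t = 0.61×12.
t* = 0.61×12/0.39 = 18.77 min.

18.8 min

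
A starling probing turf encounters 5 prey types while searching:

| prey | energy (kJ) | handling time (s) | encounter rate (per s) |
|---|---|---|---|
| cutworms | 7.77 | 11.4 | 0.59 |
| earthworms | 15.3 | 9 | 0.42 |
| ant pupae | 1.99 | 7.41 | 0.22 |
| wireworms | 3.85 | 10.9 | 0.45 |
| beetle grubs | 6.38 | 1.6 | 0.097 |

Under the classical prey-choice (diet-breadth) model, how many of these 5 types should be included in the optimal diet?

Rank by E/h (kJ/s): beetle grubs 3.99, earthworms 1.7, cutworms 0.682, wireworms 0.353, ant pupae 0.269. Include each in turn until the next type's E/h falls below the running intake rate.
Rate on top 1: 0.5357. earthworms: 1.7 > 0.5357 → include.
Rate on top 2: 1.427. cutworms: 0.682 < 1.427 → exclude; stop.
Optimal diet: beetle grubs, earthworms — 2 of 5 types.

2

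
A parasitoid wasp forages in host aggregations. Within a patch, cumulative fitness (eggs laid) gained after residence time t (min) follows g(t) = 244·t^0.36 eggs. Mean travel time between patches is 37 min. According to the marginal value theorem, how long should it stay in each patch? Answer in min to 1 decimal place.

20.8 min

By the marginal value theorem, leave when the instantaneous gain rate g'(t) equals the habitat-wide average g(t)/(T + t).
g'(t) = 0.36·244·t^-0.64. Setting 0.36·244·t^-0.64 = 244·t^0.36/(37+t) gives 0.36(37+t) = t, so 0.64·t = 0.36×37.
t* = 0.36×37/0.64 = 20.81 min.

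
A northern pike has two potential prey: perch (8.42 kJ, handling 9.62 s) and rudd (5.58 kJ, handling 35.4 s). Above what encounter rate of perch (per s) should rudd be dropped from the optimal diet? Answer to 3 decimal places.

0.023 per s

The zero-one rule: include rudd iff E₂/h₂ > λE₁/(1+λh₁). Equality gives the switch point.
λE₁h₂ = E₂ + λE₂h₁ ⇒ λ = E₂/(E₁h₂ − E₂h₁) = 5.58/(298.1 − 53.68) = 0.02283 per s.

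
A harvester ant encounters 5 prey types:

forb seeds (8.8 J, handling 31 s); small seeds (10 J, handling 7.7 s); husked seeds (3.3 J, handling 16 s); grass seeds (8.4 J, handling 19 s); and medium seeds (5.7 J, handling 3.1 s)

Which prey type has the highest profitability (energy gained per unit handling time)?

medium seeds

Profitability E/h (J/s): forb seeds = 8.8/31 = 0.284, small seeds = 10/7.7 = 1.3, husked seeds = 3.3/16 = 0.206, grass seeds = 8.4/19 = 0.442, medium seeds = 5.7/3.1 = 1.84.
Ranked: medium seeds > small seeds > grass seeds > forb seeds > husked seeds.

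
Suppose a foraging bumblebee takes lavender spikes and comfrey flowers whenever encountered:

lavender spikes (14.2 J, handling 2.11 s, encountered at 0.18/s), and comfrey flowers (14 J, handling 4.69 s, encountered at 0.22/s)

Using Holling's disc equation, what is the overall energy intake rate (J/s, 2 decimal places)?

R = Σλ_iE_i / (1 + Σλ_ih_i)
Numerator: 0.18×14.2 + 0.22×14 = 5.636
Denominator: 1 + 0.18×2.11 + 0.22×4.69 = 2.412
R = 5.636/2.412 = 2.337 J/s

2.34 J/s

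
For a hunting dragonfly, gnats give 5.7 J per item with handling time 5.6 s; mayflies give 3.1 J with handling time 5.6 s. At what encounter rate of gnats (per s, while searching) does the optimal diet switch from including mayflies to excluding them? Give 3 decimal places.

Drop mayflies once their profitability E₂/h₂ falls below the rate achievable on gnats alone: E₂/h₂ = λE₁/(1 + λh₁).
Solve for λ: λE₁h₂ = E₂(1 + λh₁) → λ(E₁h₂ − E₂h₁) = E₂ → λ = E₂/(E₁h₂ − E₂h₁).
λ = 3.1/(5.7×5.6 − 3.1×5.6) = 3.1/14.56 = 0.2129 per s.

0.213 per s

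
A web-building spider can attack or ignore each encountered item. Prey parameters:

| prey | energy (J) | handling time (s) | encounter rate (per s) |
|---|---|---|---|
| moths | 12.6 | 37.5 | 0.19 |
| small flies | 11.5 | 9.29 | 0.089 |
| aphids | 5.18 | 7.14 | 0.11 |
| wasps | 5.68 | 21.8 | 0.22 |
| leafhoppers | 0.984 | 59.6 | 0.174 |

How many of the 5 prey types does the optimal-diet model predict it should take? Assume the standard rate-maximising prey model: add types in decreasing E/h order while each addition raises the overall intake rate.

2

E/h in descending order: small flies 1.24, aphids 0.725, moths 0.336, wasps 0.261, leafhoppers 0.0165 J/s. The optimal diet is the largest prefix of this list for which every included type satisfies E_i/h_i > R on the types above it.
Rate on top 1: 0.5603. aphids: 0.725 > 0.5603 → include.
Rate on top 2: 0.6099. moths: 0.336 < 0.6099 → exclude; stop.
Optimal diet: small flies, aphids — 2 of 5 types.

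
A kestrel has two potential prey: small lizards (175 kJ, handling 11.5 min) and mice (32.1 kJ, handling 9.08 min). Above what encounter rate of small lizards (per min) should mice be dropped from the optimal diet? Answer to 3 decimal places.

0.026 per min

Drop mice once their profitability E₂/h₂ falls below the rate achievable on small lizards alone: E₂/h₂ = λE₁/(1 + λh₁).
Solve for λ: λE₁h₂ = E₂(1 + λh₁) → λ(E₁h₂ − E₂h₁) = E₂ → λ = E₂/(E₁h₂ − E₂h₁).
λ = 32.1/(175×9.08 − 32.1×11.5) = 32.1/1220 = 0.02631 per min.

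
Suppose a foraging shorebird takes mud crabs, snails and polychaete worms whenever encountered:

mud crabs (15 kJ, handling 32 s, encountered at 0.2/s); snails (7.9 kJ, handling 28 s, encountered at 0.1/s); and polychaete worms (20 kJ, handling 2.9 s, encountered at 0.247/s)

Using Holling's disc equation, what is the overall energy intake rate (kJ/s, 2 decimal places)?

R = Σλ_iE_i / (1 + Σλ_ih_i)
Numerator: 0.2×15 + 0.1×7.9 + 0.247×20 = 8.73
Denominator: 1 + 0.2×32 + 0.1×28 + 0.247×2.9 = 10.92
R = 8.73/10.92 = 0.7997 kJ/s

0.80 kJ/s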